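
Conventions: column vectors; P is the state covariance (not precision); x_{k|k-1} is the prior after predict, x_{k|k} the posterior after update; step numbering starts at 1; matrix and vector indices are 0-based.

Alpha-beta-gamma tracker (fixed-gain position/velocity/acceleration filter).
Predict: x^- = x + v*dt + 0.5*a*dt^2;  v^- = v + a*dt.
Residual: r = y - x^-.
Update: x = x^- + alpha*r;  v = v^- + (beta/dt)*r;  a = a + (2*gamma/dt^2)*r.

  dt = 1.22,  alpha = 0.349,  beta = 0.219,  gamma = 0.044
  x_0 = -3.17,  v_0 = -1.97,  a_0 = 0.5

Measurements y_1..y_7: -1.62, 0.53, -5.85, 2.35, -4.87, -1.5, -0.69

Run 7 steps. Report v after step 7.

v_post = 0.5981

step 1: x_pred=-5.2013  r=3.5813  x^+=-3.9514  v^+=-0.7171  a^+=0.7117
step 2: x_pred=-4.2966  r=4.8266  x^+=-2.6121  v^+=1.0176  a^+=0.9971
step 3: x_pred=-0.6286  r=-5.2214  x^+=-2.4509  v^+=1.2968  a^+=0.6884
step 4: x_pred=-0.3565  r=2.7065  x^+=0.5881  v^+=2.6225  a^+=0.8484
step 5: x_pred=4.4189  r=-9.2889  x^+=1.1771  v^+=1.9901  a^+=0.2992
step 6: x_pred=3.8277  r=-5.3277  x^+=1.9683  v^+=1.3988  a^+=-0.0158
step 7: x_pred=3.6631  r=-4.3531  x^+=2.1439  v^+=0.5981  a^+=-0.2732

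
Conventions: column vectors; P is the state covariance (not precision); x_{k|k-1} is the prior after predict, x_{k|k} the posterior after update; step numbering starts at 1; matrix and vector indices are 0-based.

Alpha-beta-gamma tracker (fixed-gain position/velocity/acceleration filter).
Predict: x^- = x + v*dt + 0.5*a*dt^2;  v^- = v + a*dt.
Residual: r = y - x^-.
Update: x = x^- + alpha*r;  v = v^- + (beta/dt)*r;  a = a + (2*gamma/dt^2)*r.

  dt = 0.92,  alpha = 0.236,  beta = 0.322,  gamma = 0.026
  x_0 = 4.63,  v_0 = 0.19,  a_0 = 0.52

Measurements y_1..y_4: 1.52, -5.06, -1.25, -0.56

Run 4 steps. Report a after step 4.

a_post = 0.0333

step 1: x_pred=5.0249  r=-3.5049  x^+=4.1977  v^+=-0.5583  a^+=0.3047
step 2: x_pred=3.8130  r=-8.8730  x^+=1.7190  v^+=-3.3836  a^+=-0.2405
step 3: x_pred=-1.4957  r=0.2457  x^+=-1.4377  v^+=-3.5188  a^+=-0.2254
step 4: x_pred=-4.7703  r=4.2103  x^+=-3.7767  v^+=-2.2525  a^+=0.0333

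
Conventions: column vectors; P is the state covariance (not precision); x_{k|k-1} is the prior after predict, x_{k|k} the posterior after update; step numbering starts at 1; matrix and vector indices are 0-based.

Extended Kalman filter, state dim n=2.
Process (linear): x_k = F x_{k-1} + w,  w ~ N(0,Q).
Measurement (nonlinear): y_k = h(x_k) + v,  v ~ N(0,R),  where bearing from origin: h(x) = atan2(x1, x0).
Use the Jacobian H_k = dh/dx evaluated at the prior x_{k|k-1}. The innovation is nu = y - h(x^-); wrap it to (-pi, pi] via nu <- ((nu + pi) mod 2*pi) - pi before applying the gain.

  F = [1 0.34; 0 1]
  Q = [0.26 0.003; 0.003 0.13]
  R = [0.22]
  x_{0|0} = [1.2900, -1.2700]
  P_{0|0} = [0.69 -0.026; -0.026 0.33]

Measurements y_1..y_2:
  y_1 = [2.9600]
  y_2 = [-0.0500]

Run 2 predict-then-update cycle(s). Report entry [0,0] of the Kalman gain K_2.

K[0,0] = 0.5642

step 1: x^-=[0.8582, -1.2700]  P^-=[0.9705 0.0892; 0.0892 0.4600]  H_jac=[0.5406 0.3653]  S=[0.6002]  K=[0.9284; 0.3603]  nu=[-2.3467]  x^+=[-1.3203, -2.1155]  P^+=[0.4532 -0.1116; -0.1116 0.3821]
step 2: x^-=[-2.0396, -2.1155]  P^-=[0.6815 0.0214; 0.0214 0.5121]  H_jac=[0.2450 -0.2362]  S=[0.2870]  K=[0.5642; -0.4032]  nu=[2.2879]  x^+=[-0.7488, -3.0380]  P^+=[0.5902 0.0866; 0.0866 0.4654]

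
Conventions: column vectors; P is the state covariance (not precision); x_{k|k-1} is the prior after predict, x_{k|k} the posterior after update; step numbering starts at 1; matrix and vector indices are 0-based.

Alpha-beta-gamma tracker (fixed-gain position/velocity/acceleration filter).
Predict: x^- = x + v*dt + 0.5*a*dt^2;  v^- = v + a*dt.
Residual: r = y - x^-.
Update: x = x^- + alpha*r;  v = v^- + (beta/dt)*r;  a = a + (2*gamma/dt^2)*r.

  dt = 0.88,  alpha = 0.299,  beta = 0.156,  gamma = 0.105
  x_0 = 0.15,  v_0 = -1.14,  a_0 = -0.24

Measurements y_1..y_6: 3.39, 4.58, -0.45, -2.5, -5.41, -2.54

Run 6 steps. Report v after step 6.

step 1: x_pred=-0.9461  r=4.3361  x^+=0.3504  v^+=-0.5825  a^+=0.9359
step 2: x_pred=0.2001  r=4.3799  x^+=1.5097  v^+=1.0175  a^+=2.1236
step 3: x_pred=3.2273  r=-3.6773  x^+=2.1278  v^+=2.2343  a^+=1.1264
step 4: x_pred=4.5302  r=-7.0302  x^+=2.4281  v^+=1.9793  a^+=-0.7800
step 5: x_pred=3.8679  r=-9.2779  x^+=1.0938  v^+=-0.3519  a^+=-3.2960
step 6: x_pred=-0.4921  r=-2.0479  x^+=-1.1044  v^+=-3.6154  a^+=-3.8514

v_post = -3.6154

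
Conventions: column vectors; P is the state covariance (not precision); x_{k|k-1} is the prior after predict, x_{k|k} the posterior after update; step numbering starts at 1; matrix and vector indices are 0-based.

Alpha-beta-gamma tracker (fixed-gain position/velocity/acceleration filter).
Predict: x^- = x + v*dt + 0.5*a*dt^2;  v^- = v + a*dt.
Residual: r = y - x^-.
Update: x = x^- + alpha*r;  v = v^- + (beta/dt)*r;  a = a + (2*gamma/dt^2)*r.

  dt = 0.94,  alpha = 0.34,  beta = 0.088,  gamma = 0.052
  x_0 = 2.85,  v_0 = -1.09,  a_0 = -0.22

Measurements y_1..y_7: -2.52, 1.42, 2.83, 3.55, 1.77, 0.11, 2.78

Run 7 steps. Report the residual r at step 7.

step 1: x_pred=1.7282  r=-4.2482  x^+=0.2838  v^+=-1.6945  a^+=-0.7200
step 2: x_pred=-1.6271  r=3.0471  x^+=-0.5911  v^+=-2.0861  a^+=-0.3614
step 3: x_pred=-2.7116  r=5.5416  x^+=-0.8275  v^+=-1.9069  a^+=0.2909
step 4: x_pred=-2.4915  r=6.0415  x^+=-0.4374  v^+=-1.0679  a^+=1.0020
step 5: x_pred=-0.9986  r=2.7686  x^+=-0.0573  v^+=0.1331  a^+=1.3278
step 6: x_pred=0.6545  r=-0.5445  x^+=0.4694  v^+=1.3303  a^+=1.2637
step 7: x_pred=2.2782  r=0.5018  x^+=2.4488  v^+=2.5652  a^+=1.3228

resid = 0.5018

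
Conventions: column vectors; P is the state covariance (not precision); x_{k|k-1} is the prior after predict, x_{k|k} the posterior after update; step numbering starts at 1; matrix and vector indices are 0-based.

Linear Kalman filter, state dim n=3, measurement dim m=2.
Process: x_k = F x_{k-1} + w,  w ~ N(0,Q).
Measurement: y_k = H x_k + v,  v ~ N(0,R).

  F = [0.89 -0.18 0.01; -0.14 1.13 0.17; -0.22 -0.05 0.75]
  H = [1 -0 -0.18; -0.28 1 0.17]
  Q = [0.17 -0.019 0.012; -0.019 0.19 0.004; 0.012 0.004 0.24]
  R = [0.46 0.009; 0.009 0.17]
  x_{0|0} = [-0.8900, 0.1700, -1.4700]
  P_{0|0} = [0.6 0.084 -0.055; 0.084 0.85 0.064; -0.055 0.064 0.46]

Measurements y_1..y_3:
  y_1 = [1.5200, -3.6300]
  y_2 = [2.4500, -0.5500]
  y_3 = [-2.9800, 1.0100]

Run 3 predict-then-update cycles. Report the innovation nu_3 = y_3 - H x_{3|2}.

innov = [-4.3728, 3.1419]

step 1: x^-=[-0.8374, 0.0668, -0.9152]  P^-=[0.6447 -0.1888 -0.1401; -0.1888 1.3010 0.0743; -0.1401 0.0743 0.5451]  S=[1.1728 -0.4212; -0.4212 1.6817]  K=[0.5354 -0.0996; 0.1313 0.8455; -0.1748 0.0789]  nu=[2.1927, -3.7757]  x^+=[0.7128, -2.8376, -1.5961]  P^+=[0.2468 0.0556 0.0080; 0.0556 0.1722 -0.0687; 0.0080 -0.0687 0.4872]
step 2: x^-=[1.1292, -3.5777, -1.2120]  P^-=[0.3537 -0.0241 -0.0168; -0.0241 0.3844 -0.0083; -0.0168 -0.0083 0.5302]  S=[0.8369 -0.1325; -0.1325 0.6097]  K=[0.4076 -0.1180; 0.0769 0.6559; -0.1155 0.1168]  nu=[1.1026, 3.5499]  x^+=[1.1597, -1.1645, -0.9247]  P^+=[0.1935 0.0311 0.0392; 0.0311 0.1305 -0.0564; 0.0392 -0.0564 0.5071]
step 3: x^-=[1.2325, -1.6354, -0.8904]  P^-=[0.3185 -0.0297 0.0127; -0.0297 0.3417 0.0068; 0.0127 0.0068 0.5269]  S=[0.7910 -0.1245; -0.1245 0.5697]  K=[0.3806 -0.1218; 0.0599 0.6296; -0.0810 0.1453]  nu=[-4.3728, 3.1419]  x^+=[-0.8143, 0.0806, -0.0796]  P^+=[0.1839 0.0248 0.0552; 0.0248 0.1225 -0.0467; 0.0552 -0.0467 0.5068]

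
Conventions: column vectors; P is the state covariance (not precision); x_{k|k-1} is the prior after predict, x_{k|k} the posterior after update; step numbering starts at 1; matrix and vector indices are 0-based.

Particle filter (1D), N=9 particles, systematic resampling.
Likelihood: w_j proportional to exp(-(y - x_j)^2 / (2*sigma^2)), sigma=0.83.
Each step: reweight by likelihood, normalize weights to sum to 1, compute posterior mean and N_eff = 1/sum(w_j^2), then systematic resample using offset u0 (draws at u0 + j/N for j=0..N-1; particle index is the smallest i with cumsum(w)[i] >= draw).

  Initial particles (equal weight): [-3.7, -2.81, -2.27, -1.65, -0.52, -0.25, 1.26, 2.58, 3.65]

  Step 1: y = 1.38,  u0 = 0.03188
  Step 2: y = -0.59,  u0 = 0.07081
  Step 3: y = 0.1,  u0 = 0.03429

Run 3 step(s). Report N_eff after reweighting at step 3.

step 1: w=[0.0000, 0.0000, 0.0000, 0.0008, 0.0459, 0.0918, 0.6245, 0.2219, 0.0150]  mean=1.3660  Neff=2.2219  idx=[4, 6, 6, 6, 6, 6, 6, 7, 7]
step 2: w=[0.6651, 0.0557, 0.0557, 0.0557, 0.0557, 0.0557, 0.0557, 0.0005, 0.0005]  mean=0.0774  Neff=2.1696  idx=[0, 0, 0, 0, 0, 0, 2, 4, 6]
step 3: w=[0.1335, 0.1335, 0.1335, 0.1335, 0.1335, 0.1335, 0.0664, 0.0664, 0.0664]  mean=-0.1653  Neff=8.3267  idx=[0, 1, 1, 2, 3, 4, 5, 6, 7]

N_eff = 8.3267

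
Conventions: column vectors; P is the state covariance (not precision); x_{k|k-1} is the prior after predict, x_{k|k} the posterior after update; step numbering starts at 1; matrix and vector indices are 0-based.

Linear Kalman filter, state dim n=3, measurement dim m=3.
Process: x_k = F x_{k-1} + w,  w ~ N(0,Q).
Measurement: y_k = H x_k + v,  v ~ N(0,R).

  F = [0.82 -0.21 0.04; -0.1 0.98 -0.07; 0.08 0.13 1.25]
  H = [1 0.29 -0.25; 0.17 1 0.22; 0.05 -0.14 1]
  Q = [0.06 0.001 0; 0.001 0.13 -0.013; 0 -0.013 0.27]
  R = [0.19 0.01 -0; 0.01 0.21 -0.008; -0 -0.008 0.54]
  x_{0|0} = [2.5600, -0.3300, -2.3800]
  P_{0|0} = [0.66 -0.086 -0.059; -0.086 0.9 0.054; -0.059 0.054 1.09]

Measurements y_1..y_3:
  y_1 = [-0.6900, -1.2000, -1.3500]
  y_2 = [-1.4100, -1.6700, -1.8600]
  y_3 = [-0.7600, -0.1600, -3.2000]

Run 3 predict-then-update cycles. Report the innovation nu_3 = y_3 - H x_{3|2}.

step 1: x^-=[2.0733, -0.4128, -2.8131]  P^-=[0.5701 -0.3058 -0.0091; -0.3058 1.0149 0.0687; -0.0091 0.0687 1.9965]  S=[0.7874 -0.0438 -0.4601; -0.0438 1.2636 0.3510; -0.4601 0.3510 2.5420]  K=[0.7082 -0.1921 0.1792; -0.0863 0.8163 -0.1632; -0.1882 0.1941 0.7206]  nu=[-3.3469, -0.5208, 1.3016]  x^+=[0.0362, -0.7616, -1.3462]  P^+=[0.1759 -0.0818 0.0781; -0.0818 0.1996 -0.0626; 0.0781 -0.0626 0.3749]
step 2: x^-=[0.1358, -0.6558, -1.7789]  P^-=[0.2220 -0.1311 0.1139; -0.1311 0.3510 -0.1135; 0.1139 -0.1135 0.8538]  S=[0.3783 0.0063 -0.1246; 0.0063 0.5227 0.0398; -0.1246 0.0398 1.4463]  K=[0.4605 -0.1472 0.1428; -0.0580 0.5922 -0.1383; -0.1589 0.1365 0.5878]  nu=[-1.8003, -0.6460, -0.1797]  x^+=[-0.6238, -0.9091, -1.6866]  P^+=[0.1199 -0.0618 0.0636; -0.0618 0.1476 -0.0556; 0.0636 -0.0556 0.3054]
step 3: x^-=[-0.3881, -0.7105, -2.2763]  P^-=[0.1740 -0.0980 0.0933; -0.0980 0.2951 -0.1019; 0.0933 -0.1019 0.7438]  S=[0.3466 0.0170 -0.1179; 0.0170 0.4750 0.0314; -0.1179 0.0314 1.3292]  K=[0.4015 -0.1234 0.1256; -0.0324 0.5486 -0.1272; -0.1700 0.1328 0.5556]  nu=[-0.7350, 1.1172, -1.0037]  x^+=[-0.9471, 0.0540, -2.5606]  P^+=[0.1045 -0.0530 0.0562; -0.0530 0.1362 -0.0514; 0.0562 -0.0514 0.2890]

innov = [-0.7350, 1.1172, -1.0037]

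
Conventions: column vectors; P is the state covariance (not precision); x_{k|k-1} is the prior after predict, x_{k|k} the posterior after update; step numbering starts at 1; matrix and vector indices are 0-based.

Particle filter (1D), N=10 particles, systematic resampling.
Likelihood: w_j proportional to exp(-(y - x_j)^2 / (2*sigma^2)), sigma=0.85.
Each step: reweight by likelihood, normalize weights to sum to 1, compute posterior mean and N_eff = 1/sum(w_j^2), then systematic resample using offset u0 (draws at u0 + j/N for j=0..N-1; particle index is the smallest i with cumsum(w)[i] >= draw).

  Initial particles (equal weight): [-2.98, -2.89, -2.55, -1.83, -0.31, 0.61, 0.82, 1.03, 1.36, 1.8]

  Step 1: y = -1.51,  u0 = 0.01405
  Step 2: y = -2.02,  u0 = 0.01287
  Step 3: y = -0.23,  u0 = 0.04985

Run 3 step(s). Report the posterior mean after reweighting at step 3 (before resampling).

post_mean = -1.8751

step 1: w=[0.0954, 0.1140, 0.2014, 0.3966, 0.1572, 0.0190, 0.0099, 0.0049, 0.0014, 0.0002]  mean=-1.8747  Neff=4.0795  idx=[0, 1, 2, 2, 3, 3, 3, 3, 4, 4]
step 2: w=[0.0762, 0.0854, 0.1188, 0.1188, 0.1407, 0.1407, 0.1407, 0.1407, 0.0191, 0.0191]  mean=-2.1213  Neff=8.2508  idx=[0, 1, 2, 3, 4, 4, 5, 6, 6, 7]
step 3: w=[0.0049, 0.0069, 0.0223, 0.0223, 0.1573, 0.1573, 0.1573, 0.1573, 0.1573, 0.1573]  mean=-1.8751  Neff=6.6912  idx=[3, 4, 5, 5, 6, 7, 7, 8, 9, 9]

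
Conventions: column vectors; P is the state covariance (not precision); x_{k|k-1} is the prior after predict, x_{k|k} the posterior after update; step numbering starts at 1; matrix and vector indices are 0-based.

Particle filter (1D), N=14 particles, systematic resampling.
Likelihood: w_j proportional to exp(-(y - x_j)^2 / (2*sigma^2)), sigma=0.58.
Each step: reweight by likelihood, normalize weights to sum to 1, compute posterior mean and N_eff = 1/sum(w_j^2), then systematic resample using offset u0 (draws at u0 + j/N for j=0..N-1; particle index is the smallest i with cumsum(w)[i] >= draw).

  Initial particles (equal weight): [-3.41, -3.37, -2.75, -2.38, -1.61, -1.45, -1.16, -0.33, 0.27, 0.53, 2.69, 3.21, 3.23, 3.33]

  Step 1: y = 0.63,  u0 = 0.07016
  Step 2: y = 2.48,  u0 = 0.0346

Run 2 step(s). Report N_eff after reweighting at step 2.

step 1: w=[0.0000, 0.0000, 0.0000, 0.0000, 0.0003, 0.0008, 0.0041, 0.1224, 0.3971, 0.4744, 0.0009, 0.0000, 0.0000, 0.0000]  mean=0.3145  Neff=2.5141  idx=[7, 8, 8, 8, 8, 8, 8, 9, 9, 9, 9, 9, 9, 9]
step 2: w=[0.0003, 0.0244, 0.0244, 0.0244, 0.0244, 0.0244, 0.0244, 0.1219, 0.1219, 0.1219, 0.1219, 0.1219, 0.1219, 0.1219]  mean=0.4917  Neff=9.2963  idx=[2, 5, 7, 7, 8, 9, 9, 10, 10, 11, 11, 12, 13, 13]

N_eff = 9.2963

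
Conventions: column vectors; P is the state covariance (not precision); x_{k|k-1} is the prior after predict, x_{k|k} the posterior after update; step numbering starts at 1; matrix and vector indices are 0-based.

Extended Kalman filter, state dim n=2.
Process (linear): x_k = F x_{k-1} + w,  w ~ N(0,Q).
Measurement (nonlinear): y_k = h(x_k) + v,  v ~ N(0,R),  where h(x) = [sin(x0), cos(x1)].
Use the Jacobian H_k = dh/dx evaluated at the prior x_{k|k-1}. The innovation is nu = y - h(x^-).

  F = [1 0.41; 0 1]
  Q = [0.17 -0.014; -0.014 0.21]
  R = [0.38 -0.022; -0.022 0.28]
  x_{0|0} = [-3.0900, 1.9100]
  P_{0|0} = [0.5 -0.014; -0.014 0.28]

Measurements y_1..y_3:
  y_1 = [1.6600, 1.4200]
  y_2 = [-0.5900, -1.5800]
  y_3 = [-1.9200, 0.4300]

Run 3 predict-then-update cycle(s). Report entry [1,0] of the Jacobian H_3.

H_jac[1,0] = 0.0000

step 1: x^-=[-2.3069, 1.9100]  P^-=[0.7056 0.0868; 0.0868 0.4900]  H_jac=[-0.6714 0.0000; 0.0000 -0.9430]  S=[0.6981 0.0330; 0.0330 0.7158]  K=[-0.6747 -0.0833; -0.0531 -0.6431]  nu=[2.4011, 1.7527]  x^+=[-4.0729, 0.6552]  P^+=[0.3791 0.0090; 0.0090 0.1897]
step 2: x^-=[-3.8043, 0.6552]  P^-=[0.5884 0.0728; 0.0728 0.3997]  H_jac=[-0.7883 0.0000; 0.0000 -0.6093]  S=[0.7457 0.0130; 0.0130 0.4284]  K=[-0.6206 -0.0847; -0.0671 -0.5665]  nu=[-1.2052, -2.3729]  x^+=[-2.8552, 2.0803]  P^+=[0.2968 0.0165; 0.0165 0.2579]
step 3: x^-=[-2.0023, 2.0803]  P^-=[0.5237 0.1083; 0.1083 0.4679]  H_jac=[-0.4183 0.0000; 0.0000 -0.8730]  S=[0.4716 0.0175; 0.0175 0.6366]  K=[-0.4594 -0.1358; -0.0722 -0.6397]  nu=[-1.0117, 0.9178]  x^+=[-1.6622, 1.5663]  P^+=[0.4102 0.0320; 0.0320 0.2033]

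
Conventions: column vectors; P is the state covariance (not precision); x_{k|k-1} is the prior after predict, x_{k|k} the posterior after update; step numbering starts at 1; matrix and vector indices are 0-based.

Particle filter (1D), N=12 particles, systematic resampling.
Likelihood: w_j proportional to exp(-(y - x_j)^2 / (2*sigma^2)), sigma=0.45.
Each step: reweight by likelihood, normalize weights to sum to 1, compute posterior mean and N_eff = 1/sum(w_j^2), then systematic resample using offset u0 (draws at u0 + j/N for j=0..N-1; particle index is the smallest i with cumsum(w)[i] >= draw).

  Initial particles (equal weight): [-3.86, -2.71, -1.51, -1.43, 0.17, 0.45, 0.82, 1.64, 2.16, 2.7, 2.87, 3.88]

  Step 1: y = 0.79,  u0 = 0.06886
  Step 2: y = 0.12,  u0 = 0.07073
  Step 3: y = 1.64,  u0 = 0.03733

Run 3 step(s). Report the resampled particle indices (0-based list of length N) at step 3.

resampled_idx = [3, 5, 7, 9, 9, 9, 10, 10, 10, 11, 11, 11]

step 1: w=[0.0000, 0.0000, 0.0000, 0.0000, 0.1672, 0.3248, 0.4311, 0.0726, 0.0042, 0.0001, 0.0000, 0.0000]  mean=0.6564  Neff=3.0806  idx=[4, 4, 5, 5, 5, 5, 6, 6, 6, 6, 6, 7]
step 2: w=[0.1520, 0.1520, 0.1169, 0.1169, 0.1169, 0.1169, 0.0456, 0.0456, 0.0456, 0.0456, 0.0456, 0.0005]  mean=0.4499  Neff=8.9900  idx=[0, 1, 1, 2, 2, 3, 4, 4, 5, 7, 8, 10]
step 3: w=[0.0063, 0.0063, 0.0063, 0.0395, 0.0395, 0.0395, 0.0395, 0.0395, 0.0395, 0.2480, 0.2480, 0.2480]  mean=0.7200  Neff=5.1550  idx=[3, 5, 7, 9, 9, 9, 10, 10, 10, 11, 11, 11]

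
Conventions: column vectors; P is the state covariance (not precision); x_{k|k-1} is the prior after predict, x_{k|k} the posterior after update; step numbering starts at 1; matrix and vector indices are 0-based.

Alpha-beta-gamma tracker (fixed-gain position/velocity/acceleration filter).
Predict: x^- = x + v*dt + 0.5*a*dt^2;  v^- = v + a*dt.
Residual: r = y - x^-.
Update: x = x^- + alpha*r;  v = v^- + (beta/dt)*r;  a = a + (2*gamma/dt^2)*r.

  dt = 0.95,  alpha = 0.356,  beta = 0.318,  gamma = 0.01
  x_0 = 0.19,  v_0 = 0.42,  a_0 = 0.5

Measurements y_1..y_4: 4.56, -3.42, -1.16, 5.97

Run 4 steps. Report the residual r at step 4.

step 1: x_pred=0.8146  r=3.7454  x^+=2.1480  v^+=2.1487  a^+=0.5830
step 2: x_pred=4.4523  r=-7.8723  x^+=1.6498  v^+=0.0674  a^+=0.4085
step 3: x_pred=1.8982  r=-3.0582  x^+=0.8095  v^+=-0.5682  a^+=0.3408
step 4: x_pred=0.4235  r=5.5465  x^+=2.3980  v^+=1.6122  a^+=0.4637

resid = 5.5465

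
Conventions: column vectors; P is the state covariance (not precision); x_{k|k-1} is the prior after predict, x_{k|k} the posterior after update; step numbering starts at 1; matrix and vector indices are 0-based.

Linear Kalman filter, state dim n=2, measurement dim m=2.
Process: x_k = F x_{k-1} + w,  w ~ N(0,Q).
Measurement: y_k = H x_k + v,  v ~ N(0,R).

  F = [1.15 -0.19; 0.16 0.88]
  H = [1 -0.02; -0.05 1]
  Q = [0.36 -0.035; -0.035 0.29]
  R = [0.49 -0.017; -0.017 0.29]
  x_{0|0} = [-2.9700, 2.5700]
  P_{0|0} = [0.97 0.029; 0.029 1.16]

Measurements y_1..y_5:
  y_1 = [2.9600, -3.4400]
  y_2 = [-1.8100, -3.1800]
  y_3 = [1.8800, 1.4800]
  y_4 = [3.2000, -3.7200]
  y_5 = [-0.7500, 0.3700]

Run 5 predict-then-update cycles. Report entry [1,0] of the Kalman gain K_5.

K[1,0] = 0.0220

step 1: x^-=[-3.9038, 1.7864]  P^-=[1.6720 -0.0220; -0.0220 1.2213]  S=[2.1634 -0.1471; -0.1471 1.5177]  K=[0.7734 0.0054; 0.0335 0.8087]  nu=[6.8995, -5.4216]  x^+=[1.4035, -2.3668]  P^+=[0.3790 0.0074; 0.0074 0.2343]
step 2: x^-=[2.0637, -1.8582]  P^-=[0.8665 0.0028; 0.0028 0.4832]  S=[1.3566 -0.0672; -0.0672 0.7751]  K=[0.6389 0.0031; 0.0259 0.6255]  nu=[-3.9109, -1.2186]  x^+=[-0.4385, -2.7218]  P^+=[0.3131 0.0057; 0.0057 0.1812]
step 3: x^-=[0.0128, -2.4653]  P^-=[0.7781 -0.0021; -0.0021 0.4400]  S=[1.2684 -0.0668; -0.0668 0.7321]  K=[0.6135 -0.0000; 0.0232 0.6032]  nu=[1.8179, 3.9460]  x^+=[1.1280, -0.0430]  P^+=[0.3007 0.0046; 0.0046 0.1748]
step 4: x^-=[1.3054, 0.1427]  P^-=[0.7620 -0.0044; -0.0044 0.4343]  S=[1.2523 -0.0682; -0.0682 0.7267]  K=[0.6084 -0.0014; 0.0222 0.6001]  nu=[1.8975, -3.7974]  x^+=[2.4651, -2.0939]  P^+=[0.2982 0.0042; 0.0042 0.1739]
step 5: x^-=[3.2327, -1.4482]  P^-=[0.7589 -0.0051; -0.0051 0.4334]  S=[1.2493 -0.0687; -0.0687 0.7258]  K=[0.6074 -0.0018; 0.0220 0.5996]  nu=[-4.0117, 1.9799]  x^+=[0.7923, -0.3492]  P^+=[0.2978 0.0040; 0.0040 0.1737]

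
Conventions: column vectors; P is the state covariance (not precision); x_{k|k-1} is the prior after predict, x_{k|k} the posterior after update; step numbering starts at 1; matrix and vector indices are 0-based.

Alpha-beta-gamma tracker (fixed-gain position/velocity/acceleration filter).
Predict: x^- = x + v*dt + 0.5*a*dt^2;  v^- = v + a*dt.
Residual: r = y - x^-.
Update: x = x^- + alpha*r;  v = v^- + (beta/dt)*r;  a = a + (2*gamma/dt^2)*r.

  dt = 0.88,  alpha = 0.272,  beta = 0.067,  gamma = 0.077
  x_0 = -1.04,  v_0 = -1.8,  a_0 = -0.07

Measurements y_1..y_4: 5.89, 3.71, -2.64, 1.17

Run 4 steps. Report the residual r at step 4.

resid = -2.2749

step 1: x_pred=-2.6511  r=8.5411  x^+=-0.3279  v^+=-1.2113  a^+=1.6285
step 2: x_pred=-0.7633  r=4.4733  x^+=0.4534  v^+=0.5624  a^+=2.5181
step 3: x_pred=1.9233  r=-4.5633  x^+=0.6821  v^+=2.4309  a^+=1.6106
step 4: x_pred=3.4449  r=-2.2749  x^+=2.8261  v^+=3.6750  a^+=1.1582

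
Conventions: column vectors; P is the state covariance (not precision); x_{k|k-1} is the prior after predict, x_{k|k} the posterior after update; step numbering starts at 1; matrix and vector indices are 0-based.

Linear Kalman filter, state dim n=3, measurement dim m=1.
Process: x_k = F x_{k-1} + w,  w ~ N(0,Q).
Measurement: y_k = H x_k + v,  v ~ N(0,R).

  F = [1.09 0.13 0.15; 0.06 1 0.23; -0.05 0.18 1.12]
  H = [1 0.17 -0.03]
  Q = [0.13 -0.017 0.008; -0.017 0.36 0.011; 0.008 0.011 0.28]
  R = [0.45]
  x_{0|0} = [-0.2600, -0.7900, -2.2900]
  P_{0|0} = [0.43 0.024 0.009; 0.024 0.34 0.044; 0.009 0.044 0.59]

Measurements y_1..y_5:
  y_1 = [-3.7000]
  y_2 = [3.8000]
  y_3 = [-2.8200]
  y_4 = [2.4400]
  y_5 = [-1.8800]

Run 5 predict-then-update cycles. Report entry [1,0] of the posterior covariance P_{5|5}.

step 1: x^-=[-0.7296, -1.3323, -2.6940]  P^-=[0.6714 0.1123 0.1147; 0.1123 0.7561 0.2736; 0.1147 0.2736 1.0485]  S=[1.1727]  K=[0.5859; 0.1984; 0.1107]  nu=[-2.8247]  x^+=[-2.3845, -1.8926, -3.0066]  P^+=[0.2689 -0.0240 0.0387; -0.0240 0.7100 0.2478; 0.0387 0.2478 1.0341]
step 2: x^-=[-3.2961, -2.7272, -3.5888]  P^-=[0.5002 0.1568 0.2689; 0.1568 1.2378 0.6953; 0.2689 0.6953 1.6969]  S=[1.0176]  K=[0.5098; 0.3404; 0.3303]  nu=[7.4521]  x^+=[0.5032, -0.1904, -1.1272]  P^+=[0.2357 -0.0198 0.0975; -0.0198 1.1199 0.5809; 0.0975 0.5809 1.5859]
step 3: x^-=[0.3547, -0.4195, -1.3219]  P^-=[0.5136 0.3068 0.5026; 0.3068 1.8322 1.3012; 0.5026 1.3012 2.5298]  S=[1.0797]  K=[0.5100; 0.5365; 0.6000]  nu=[-3.1430]  x^+=[-1.2483, -2.1057, -3.2079]  P^+=[0.2327 0.0114 0.1721; 0.0114 1.5214 0.9536; 0.1721 0.9536 2.1411]
step 4: x^-=[-2.1156, -2.9184, -3.9094]  P^-=[0.5771 0.4986 0.7662; 0.4986 2.4403 1.9524; 0.7662 1.9524 3.3807]  S=[1.2043]  K=[0.5305; 0.7099; 0.8276]  nu=[4.9344]  x^+=[0.5021, 0.5844, 0.1744]  P^+=[0.2382 0.0451 0.2375; 0.0451 1.8334 1.2449; 0.2375 1.2449 2.5558]
step 5: x^-=[0.6494, 0.6546, 0.2754]  P^-=[0.6405 0.6602 0.9788; 0.6602 2.9141 2.4559; 0.9788 2.4559 4.0205]  S=[1.3190]  K=[0.5484; 0.8203; 0.9672]  nu=[-2.6325]  x^+=[-0.7942, -1.5047, -2.2707]  P^+=[0.2438 0.0669 0.2792; 0.0669 2.0266 1.4094; 0.2792 1.4094 2.7866]

P_post[1,0] = 0.0669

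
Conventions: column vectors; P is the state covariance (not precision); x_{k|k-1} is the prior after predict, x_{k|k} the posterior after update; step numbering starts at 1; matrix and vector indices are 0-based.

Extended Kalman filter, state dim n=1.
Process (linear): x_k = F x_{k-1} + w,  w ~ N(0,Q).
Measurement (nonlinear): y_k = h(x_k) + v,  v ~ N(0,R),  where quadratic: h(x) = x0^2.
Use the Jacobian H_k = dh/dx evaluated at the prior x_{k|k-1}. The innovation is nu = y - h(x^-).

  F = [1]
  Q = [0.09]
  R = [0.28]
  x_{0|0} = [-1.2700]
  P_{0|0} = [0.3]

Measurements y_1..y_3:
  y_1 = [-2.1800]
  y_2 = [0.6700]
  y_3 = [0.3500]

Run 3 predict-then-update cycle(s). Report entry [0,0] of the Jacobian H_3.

H_jac[0,0] = 0.2369

step 1: x^-=[-1.2700]  P^-=[0.3900]  H_jac=[-2.5400]  S=[2.7961]  K=[-0.3543]  nu=[-3.7929]  x^+=[0.0737]  P^+=[0.0391]
step 2: x^-=[0.0737]  P^-=[0.1291]  H_jac=[0.1475]  S=[0.2828]  K=[0.0673]  nu=[0.6646]  x^+=[0.1185]  P^+=[0.1278]
step 3: x^-=[0.1185]  P^-=[0.2178]  H_jac=[0.2369]  S=[0.2922]  K=[0.1766]  nu=[0.3360]  x^+=[0.1778]  P^+=[0.2087]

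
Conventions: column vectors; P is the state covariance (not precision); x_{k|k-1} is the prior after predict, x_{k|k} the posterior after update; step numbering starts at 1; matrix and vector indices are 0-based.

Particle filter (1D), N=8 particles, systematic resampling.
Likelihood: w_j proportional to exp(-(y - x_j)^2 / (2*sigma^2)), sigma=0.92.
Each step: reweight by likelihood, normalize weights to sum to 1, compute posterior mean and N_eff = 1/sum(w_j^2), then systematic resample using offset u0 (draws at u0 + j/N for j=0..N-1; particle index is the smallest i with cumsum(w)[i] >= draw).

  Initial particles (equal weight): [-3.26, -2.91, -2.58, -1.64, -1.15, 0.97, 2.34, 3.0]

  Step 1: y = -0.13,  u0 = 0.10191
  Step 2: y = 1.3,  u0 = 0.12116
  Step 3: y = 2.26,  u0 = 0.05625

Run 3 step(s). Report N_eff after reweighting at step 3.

N_eff = 8.0000

step 1: w=[0.0022, 0.0076, 0.0212, 0.1908, 0.3969, 0.3590, 0.0200, 0.0022]  mean=-0.4518  Neff=3.0888  idx=[3, 4, 4, 4, 4, 5, 5, 5]
step 2: w=[0.0021, 0.0098, 0.0098, 0.0098, 0.0098, 0.3195, 0.3195, 0.3195]  mean=0.8813  Neff=3.2604  idx=[5, 5, 6, 6, 6, 7, 7, 7]
step 3: w=[0.1250, 0.1250, 0.1250, 0.1250, 0.1250, 0.1250, 0.1250, 0.1250]  mean=0.9700  Neff=8.0000  idx=[0, 1, 2, 3, 4, 5, 6, 7]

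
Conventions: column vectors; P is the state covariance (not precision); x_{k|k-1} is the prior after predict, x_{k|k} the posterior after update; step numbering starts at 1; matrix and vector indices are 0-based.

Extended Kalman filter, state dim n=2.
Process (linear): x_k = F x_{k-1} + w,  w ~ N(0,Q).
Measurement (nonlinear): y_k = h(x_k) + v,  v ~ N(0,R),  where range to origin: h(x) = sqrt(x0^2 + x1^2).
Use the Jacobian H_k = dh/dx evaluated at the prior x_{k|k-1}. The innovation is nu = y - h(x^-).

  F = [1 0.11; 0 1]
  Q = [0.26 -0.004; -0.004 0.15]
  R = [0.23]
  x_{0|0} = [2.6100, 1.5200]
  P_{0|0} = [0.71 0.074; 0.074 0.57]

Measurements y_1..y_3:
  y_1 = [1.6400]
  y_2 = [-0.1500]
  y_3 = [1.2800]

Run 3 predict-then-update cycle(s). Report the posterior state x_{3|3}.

x_post = [0.8992, 0.5221]

step 1: x^-=[2.7772, 1.5200]  P^-=[0.9932 0.1327; 0.1327 0.7200]  H_jac=[0.8772 0.4801]  S=[1.2720]  K=[0.7350; 0.3633]  nu=[-1.5260]  x^+=[1.6556, 0.9657]  P^+=[0.3060 -0.2069; -0.2069 0.5521]
step 2: x^-=[1.7618, 0.9657]  P^-=[0.5271 -0.1502; -0.1502 0.7021]  H_jac=[0.8769 0.4806]  S=[0.6709]  K=[0.5814; 0.3067]  nu=[-2.1591]  x^+=[0.5066, 0.3035]  P^+=[0.3004 -0.2698; -0.2698 0.6390]
step 3: x^-=[0.5400, 0.3035]  P^-=[0.5087 -0.2035; -0.2035 0.7890]  H_jac=[0.8717 0.4900]  S=[0.6322]  K=[0.5438; 0.3309]  nu=[0.6605]  x^+=[0.8992, 0.5221]  P^+=[0.3218 -0.3173; -0.3173 0.7198]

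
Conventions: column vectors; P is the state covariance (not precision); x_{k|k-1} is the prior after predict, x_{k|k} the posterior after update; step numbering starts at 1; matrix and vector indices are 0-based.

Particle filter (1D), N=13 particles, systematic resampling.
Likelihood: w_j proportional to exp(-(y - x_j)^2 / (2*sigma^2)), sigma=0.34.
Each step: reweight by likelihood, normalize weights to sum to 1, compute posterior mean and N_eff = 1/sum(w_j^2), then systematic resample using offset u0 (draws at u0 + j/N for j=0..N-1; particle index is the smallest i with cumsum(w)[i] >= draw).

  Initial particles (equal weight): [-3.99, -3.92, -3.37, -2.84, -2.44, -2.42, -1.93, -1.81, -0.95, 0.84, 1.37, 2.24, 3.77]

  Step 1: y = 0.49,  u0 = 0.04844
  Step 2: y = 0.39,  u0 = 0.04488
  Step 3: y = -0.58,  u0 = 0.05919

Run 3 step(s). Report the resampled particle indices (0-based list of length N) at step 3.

resampled_idx = [0, 1, 2, 3, 4, 5, 6, 7, 8, 9, 10, 11, 12]

step 1: w=[0.0000, 0.0000, 0.0000, 0.0000, 0.0000, 0.0000, 0.0000, 0.0000, 0.0002, 0.9435, 0.0563, 0.0000, 0.0000]  mean=0.8695  Neff=1.1193  idx=[9, 9, 9, 9, 9, 9, 9, 9, 9, 9, 9, 9, 10]
step 2: w=[0.0831, 0.0831, 0.0831, 0.0831, 0.0831, 0.0831, 0.0831, 0.0831, 0.0831, 0.0831, 0.0831, 0.0831, 0.0031]  mean=0.8417  Neff=12.0741  idx=[0, 1, 2, 3, 4, 5, 6, 7, 7, 8, 9, 10, 11]
step 3: w=[0.0769, 0.0769, 0.0769, 0.0769, 0.0769, 0.0769, 0.0769, 0.0769, 0.0769, 0.0769, 0.0769, 0.0769, 0.0769]  mean=0.8400  Neff=13.0000  idx=[0, 1, 2, 3, 4, 5, 6, 7, 8, 9, 10, 11, 12]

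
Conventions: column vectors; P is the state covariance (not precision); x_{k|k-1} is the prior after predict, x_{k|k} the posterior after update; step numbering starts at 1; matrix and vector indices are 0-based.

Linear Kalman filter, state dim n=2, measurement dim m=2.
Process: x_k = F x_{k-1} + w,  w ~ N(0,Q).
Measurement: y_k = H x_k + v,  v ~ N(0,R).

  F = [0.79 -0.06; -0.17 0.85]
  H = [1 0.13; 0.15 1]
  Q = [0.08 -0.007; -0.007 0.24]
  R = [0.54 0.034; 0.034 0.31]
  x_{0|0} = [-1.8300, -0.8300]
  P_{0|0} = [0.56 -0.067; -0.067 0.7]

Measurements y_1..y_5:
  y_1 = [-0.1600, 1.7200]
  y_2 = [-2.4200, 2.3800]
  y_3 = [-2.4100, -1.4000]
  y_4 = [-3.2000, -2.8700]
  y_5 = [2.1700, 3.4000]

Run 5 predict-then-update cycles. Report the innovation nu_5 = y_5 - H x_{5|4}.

step 1: x^-=[-1.3959, -0.3944]  P^-=[0.4384 -0.1636; -0.1636 0.7813]  S=[0.9490 0.0346; 0.0346 1.0521]  K=[0.4434 -0.1075; -0.0916 0.7223]  nu=[1.2872, 2.3238]  x^+=[-1.0751, 1.1661]  P^+=[0.2429 -0.0547; -0.0547 0.2290]
step 2: x^-=[-0.9193, 1.1740]  P^-=[0.2376 -0.0886; -0.0886 0.4283]  S=[0.7618 0.0350; 0.0350 0.7171]  K=[0.3008 -0.0885; -0.0699 0.5822]  nu=[-1.6533, 1.3439]  x^+=[-1.5356, 2.0720]  P^+=[0.1649 -0.0419; -0.0419 0.1844]
step 3: x^-=[-1.3375, 2.0223]  P^-=[0.1876 -0.0671; -0.0671 0.3901]  S=[0.7167 0.0444; 0.0444 0.6842]  K=[0.2541 -0.0735; -0.0576 0.5592]  nu=[-1.3354, -3.2216]  x^+=[-1.4400, 0.2976]  P^+=[0.1393 -0.0350; -0.0350 0.1766]
step 4: x^-=[-1.1554, 0.4978]  P^-=[0.1709 -0.0586; -0.0586 0.3818]  S=[0.7021 0.0495; 0.0495 0.6780]  K=[0.2372 -0.0659; -0.0518 0.5539]  nu=[-2.1093, -3.1945]  x^+=[-1.4450, -1.1622]  P^+=[0.1300 -0.0319; -0.0319 0.1747]
step 5: x^-=[-1.0718, -0.7423]  P^-=[0.1648 -0.0551; -0.0551 0.3792]  S=[0.6969 0.0518; 0.0518 0.6764]  K=[0.2308 -0.0626; -0.0494 0.5522]  nu=[3.3383, 4.3030]  x^+=[-0.5707, 1.4690]  P^+=[0.1265 -0.0305; -0.0305 0.1741]

innov = [3.3383, 4.3030]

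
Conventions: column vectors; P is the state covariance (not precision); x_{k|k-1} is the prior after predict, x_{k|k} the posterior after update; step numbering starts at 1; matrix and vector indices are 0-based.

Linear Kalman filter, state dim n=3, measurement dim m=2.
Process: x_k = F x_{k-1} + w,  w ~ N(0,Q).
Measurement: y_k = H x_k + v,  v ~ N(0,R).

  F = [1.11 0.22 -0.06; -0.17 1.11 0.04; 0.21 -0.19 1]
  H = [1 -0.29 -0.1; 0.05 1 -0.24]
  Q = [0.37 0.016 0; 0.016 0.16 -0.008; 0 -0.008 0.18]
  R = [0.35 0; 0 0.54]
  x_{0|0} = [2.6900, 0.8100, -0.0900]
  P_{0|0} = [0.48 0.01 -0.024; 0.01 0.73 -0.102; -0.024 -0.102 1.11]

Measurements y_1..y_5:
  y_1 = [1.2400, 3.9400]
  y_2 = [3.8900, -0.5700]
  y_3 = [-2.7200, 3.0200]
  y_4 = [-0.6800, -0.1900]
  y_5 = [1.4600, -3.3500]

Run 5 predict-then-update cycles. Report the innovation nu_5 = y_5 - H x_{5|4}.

step 1: x^-=[3.1695, 0.4382, 0.3210]  P^-=[1.0115 0.1176 -0.0368; 0.1176 1.0626 -0.2406; -0.0368 -0.2406 1.3654]  S=[1.3898 -0.0926; -0.0926 1.8119]  K=[0.7149 0.1342; -0.0787 0.6175; -0.0958 -0.3196]  nu=[-1.7703, 3.4204]  x^+=[2.3630, 2.6897, -0.6024]  P^+=[0.2864 0.0855 0.1138; 0.0855 0.3540 0.1033; 0.1138 0.1033 1.1733]
step 2: x^-=[3.2508, 2.5598, -0.6172]  P^-=[0.7681 0.1479 0.1162; 0.1479 0.5817 0.0723; 0.1162 0.0723 1.3804]  S=[1.0759 0.0179; 0.0179 1.1804]  K=[0.6611 0.1242; -0.0341 0.4849; -0.0362 -0.2140]  nu=[1.3198, -3.4404]  x^+=[3.6961, 0.8466, 0.0712]  P^+=[0.2767 0.0954 0.1759; 0.0954 0.3035 0.1936; 0.1759 0.1936 1.3247]
step 3: x^-=[4.2847, 0.3142, 0.6865]  P^-=[0.7484 0.1472 0.1945; 0.1472 0.5229 0.1814; 0.1945 0.1814 1.5205]  S=[1.0438 0.0142; 0.0142 1.0753]  K=[0.6558 0.1196; -0.0278 0.4530; -0.0076 -0.1615]  nu=[-6.8449, 2.6563]  x^+=[0.1134, 1.7077, 0.3092]  P^+=[0.2818 0.1038 0.2219; 0.1038 0.3018 0.2598; 0.2219 0.2598 1.4924]
step 4: x^-=[0.4830, 1.8886, 0.0085]  P^-=[0.7515 0.1540 0.2501; 0.1540 0.5232 0.2561; 0.2501 0.2561 1.6819]  S=[1.0378 0.0089; 0.0089 1.0485]  K=[0.6559 0.1199; -0.0263 0.4480; 0.0085 -0.1289]  nu=[-0.6145, -2.1007]  x^+=[-0.1719, 0.9637, 0.2740]  P^+=[0.2885 0.1130 0.2613; 0.1130 0.3123 0.3168; 0.2613 0.3168 1.6644]
step 5: x^-=[0.0047, 1.1099, 0.0548]  P^-=[0.7586 0.1648 0.2958; 0.1648 0.5377 0.3194; 0.2958 0.3194 1.8488]  S=[1.0361 0.0066; 0.0066 1.0421]  K=[0.6567 0.1223; -0.0251 0.4505; 0.0183 -0.1052]  nu=[1.7826, -4.4469]  x^+=[0.6317, -0.9381, 0.5551]  P^+=[0.2951 0.1226 0.2972; 0.1226 0.3257 0.3692; 0.2972 0.3692 1.8369]

innov = [1.7826, -4.4469]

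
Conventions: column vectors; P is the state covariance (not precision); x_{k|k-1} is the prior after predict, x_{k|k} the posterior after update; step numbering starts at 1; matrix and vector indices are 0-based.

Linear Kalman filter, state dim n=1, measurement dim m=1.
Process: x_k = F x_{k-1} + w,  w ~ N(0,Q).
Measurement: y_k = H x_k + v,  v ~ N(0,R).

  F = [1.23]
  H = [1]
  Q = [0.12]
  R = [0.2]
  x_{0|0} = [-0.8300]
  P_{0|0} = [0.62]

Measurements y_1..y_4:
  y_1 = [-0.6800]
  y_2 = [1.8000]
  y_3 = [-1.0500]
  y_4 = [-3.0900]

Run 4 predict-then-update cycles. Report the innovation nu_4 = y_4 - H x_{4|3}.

innov = [-2.8004]

step 1: x^-=[-1.0209]  P^-=[1.0580]  S=[1.2580]  K=[0.8410]  nu=[0.3409]  x^+=[-0.7342]  P^+=[0.1682]
step 2: x^-=[-0.9031]  P^-=[0.3745]  S=[0.5745]  K=[0.6519]  nu=[2.7031]  x^+=[0.8589]  P^+=[0.1304]
step 3: x^-=[1.0565]  P^-=[0.3172]  S=[0.5172]  K=[0.6133]  nu=[-2.1065]  x^+=[-0.2355]  P^+=[0.1227]
step 4: x^-=[-0.2896]  P^-=[0.3056]  S=[0.5056]  K=[0.6044]  nu=[-2.8004]  x^+=[-1.9822]  P^+=[0.1209]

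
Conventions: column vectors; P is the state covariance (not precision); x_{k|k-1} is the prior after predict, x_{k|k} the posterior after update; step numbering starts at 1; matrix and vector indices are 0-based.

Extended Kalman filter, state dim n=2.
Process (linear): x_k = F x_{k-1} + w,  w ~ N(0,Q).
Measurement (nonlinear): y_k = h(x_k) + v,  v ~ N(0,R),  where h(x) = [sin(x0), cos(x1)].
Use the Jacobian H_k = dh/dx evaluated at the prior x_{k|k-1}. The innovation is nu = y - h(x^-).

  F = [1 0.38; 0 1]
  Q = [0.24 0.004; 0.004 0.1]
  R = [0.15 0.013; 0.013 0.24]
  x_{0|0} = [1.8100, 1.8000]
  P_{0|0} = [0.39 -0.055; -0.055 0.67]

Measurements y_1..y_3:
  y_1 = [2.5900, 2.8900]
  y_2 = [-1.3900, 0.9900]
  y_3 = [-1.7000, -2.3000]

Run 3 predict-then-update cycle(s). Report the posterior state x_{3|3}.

x_post = [-2.1151, -2.3745]

step 1: x^-=[2.4940, 1.8000]  P^-=[0.6849 0.2036; 0.2036 0.7700]  H_jac=[-0.7975 0.0000; 0.0000 -0.9738]  S=[0.5857 0.1711; 0.1711 0.9703]  K=[-0.9205 -0.0420; -0.0542 -0.7633]  nu=[1.9867, 3.1172]  x^+=[0.5344, -0.6871]  P^+=[0.1738 0.0226; 0.0226 0.1888]
step 2: x^-=[0.2733, -0.6871]  P^-=[0.4583 0.0984; 0.0984 0.2888]  H_jac=[0.9629 0.0000; 0.0000 0.6343]  S=[0.5749 0.0731; 0.0731 0.3562]  K=[0.7653 0.0182; 0.1021 0.4934]  nu=[-1.6599, 0.2169]  x^+=[-0.9930, -0.7495]  P^+=[0.1195 0.0226; 0.0226 0.1888]
step 3: x^-=[-1.2778, -0.7495]  P^-=[0.4039 0.0983; 0.0983 0.2888]  H_jac=[0.2888 0.0000; 0.0000 0.6813]  S=[0.1837 0.0323; 0.0323 0.3740]  K=[0.6128 0.1261; 0.0629 0.5206]  nu=[-0.7426, -3.0320]  x^+=[-2.1151, -2.3745]  P^+=[0.3239 0.0561; 0.0561 0.1846]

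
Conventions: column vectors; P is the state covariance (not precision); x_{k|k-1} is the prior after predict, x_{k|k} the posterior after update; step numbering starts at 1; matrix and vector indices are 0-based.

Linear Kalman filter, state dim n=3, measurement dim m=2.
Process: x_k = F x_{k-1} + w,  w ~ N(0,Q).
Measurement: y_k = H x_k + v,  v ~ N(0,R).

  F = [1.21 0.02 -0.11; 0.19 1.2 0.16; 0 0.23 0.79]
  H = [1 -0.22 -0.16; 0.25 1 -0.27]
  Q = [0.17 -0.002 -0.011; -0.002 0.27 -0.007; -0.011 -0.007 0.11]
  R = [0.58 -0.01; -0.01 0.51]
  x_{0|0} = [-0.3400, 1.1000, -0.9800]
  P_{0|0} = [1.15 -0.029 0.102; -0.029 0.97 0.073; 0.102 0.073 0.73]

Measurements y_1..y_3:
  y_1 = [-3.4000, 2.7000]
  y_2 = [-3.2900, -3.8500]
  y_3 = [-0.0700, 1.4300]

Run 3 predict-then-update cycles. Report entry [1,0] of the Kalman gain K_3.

K[1,0] = -0.1449

step 1: x^-=[-0.2816, 1.0986, -0.5212]  P^-=[1.8341 0.2388 0.0188; 0.2388 1.7480 0.4389; 0.0188 0.4389 0.6434]  S=[2.4350 0.2675; 0.2675 2.2994]  K=[0.7064 0.2189; -0.1716 0.7546; -0.0883 0.1276]  nu=[-2.9601, 1.5311]  x^+=[-2.0374, 2.7618, -0.0645]  P^+=[0.4262 0.0216 0.0874; 0.0216 0.4363 0.2043; 0.0874 0.2043 0.5930]
step 2: x^-=[-2.4029, 2.9168, 0.5842]  P^-=[0.7783 0.1163 0.0271; 0.1163 1.0224 0.4036; 0.0271 0.4036 0.5774]  S=[1.3912 0.0455; 0.0455 1.4597]  K=[0.5317 0.1914; -0.1458 0.6502; -0.1166 0.1779]  nu=[-0.1520, -6.0083]  x^+=[-3.6335, -0.9679, -0.4672]  P^+=[0.3223 0.0280 0.0603; 0.0280 0.3843 0.2157; 0.0603 0.2157 0.5142]
step 3: x^-=[-4.3645, -1.9266, -0.5917]  P^-=[0.6326 0.0957 0.0095; 0.0957 0.9475 0.3867; 0.0095 0.3867 0.5296]  S=[1.2541 0.0111; 0.0111 1.3733]  K=[0.4848 0.1790; -0.1449 0.6325; -0.1295 0.1803]  nu=[3.7760, 4.2880]  x^+=[-1.7662, 0.2383, -0.3076]  P^+=[0.2918 0.0251 0.0432; 0.0251 0.3738 0.2078; 0.0432 0.2078 0.4645]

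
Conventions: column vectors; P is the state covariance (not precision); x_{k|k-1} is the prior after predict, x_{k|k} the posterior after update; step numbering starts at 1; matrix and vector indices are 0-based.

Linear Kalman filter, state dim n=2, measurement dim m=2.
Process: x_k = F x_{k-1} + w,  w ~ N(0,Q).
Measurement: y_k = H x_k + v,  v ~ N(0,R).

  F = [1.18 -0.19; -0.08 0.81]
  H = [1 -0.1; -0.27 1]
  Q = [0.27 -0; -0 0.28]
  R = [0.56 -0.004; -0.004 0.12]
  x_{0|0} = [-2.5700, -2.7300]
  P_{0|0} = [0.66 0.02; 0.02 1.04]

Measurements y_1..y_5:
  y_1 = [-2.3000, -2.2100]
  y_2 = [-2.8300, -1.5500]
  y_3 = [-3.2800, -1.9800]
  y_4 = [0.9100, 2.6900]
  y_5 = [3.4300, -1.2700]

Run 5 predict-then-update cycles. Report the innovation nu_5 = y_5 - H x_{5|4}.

innov = [5.5249, -2.9116]

step 1: x^-=[-2.5139, -2.0057]  P^-=[1.2176 -0.2029; -0.2029 0.9640]  S=[1.8278 -0.6376; -0.6376 1.2823]  K=[0.6444 -0.0943; 0.1371 0.8627]  nu=[0.0133, -0.8831]  x^+=[-2.4221, -2.7656]  P^+=[0.3698 0.0860; 0.0860 0.1262]
step 2: x^-=[-2.3326, -2.0464]  P^-=[0.7509 0.0291; 0.0291 0.3540]  S=[1.3087 -0.2122; -0.2122 0.5130]  K=[0.5539 -0.1093; 0.1122 0.7211]  nu=[-0.7021, -0.1334]  x^+=[-2.7069, -2.2213]  P^+=[0.3177 0.0704; 0.0704 0.1051]
step 3: x^-=[-2.7720, -1.5827]  P^-=[0.6845 0.0222; 0.0222 0.3419]  S=[1.2435 -0.2002; -0.2002 0.4998]  K=[0.5305 -0.1128; 0.1054 0.7142]  nu=[-0.6662, -1.1457]  x^+=[-2.9962, -2.4713]  P^+=[0.3042 0.0665; 0.0665 0.1032]
step 4: x^-=[-3.0660, -1.7620]  P^-=[0.6675 0.0199; 0.0199 0.3411]  S=[1.2269 -0.1978; -0.1978 0.4990]  K=[0.5241 -0.1134; 0.1036 0.7138]  nu=[3.7998, 3.6242]  x^+=[-1.4854, 1.2186]  P^+=[0.3005 0.0654; 0.0654 0.1029]
step 5: x^-=[-1.9843, 1.1059]  P^-=[0.6628 0.0193; 0.0193 0.3410]  S=[1.2223 -0.1972; -0.1972 0.4988]  K=[0.5223 -0.1135; 0.1031 0.7138]  nu=[5.5249, -2.9116]  x^+=[1.2321, -0.4030]  P^+=[0.2995 0.0652; 0.0652 0.1028]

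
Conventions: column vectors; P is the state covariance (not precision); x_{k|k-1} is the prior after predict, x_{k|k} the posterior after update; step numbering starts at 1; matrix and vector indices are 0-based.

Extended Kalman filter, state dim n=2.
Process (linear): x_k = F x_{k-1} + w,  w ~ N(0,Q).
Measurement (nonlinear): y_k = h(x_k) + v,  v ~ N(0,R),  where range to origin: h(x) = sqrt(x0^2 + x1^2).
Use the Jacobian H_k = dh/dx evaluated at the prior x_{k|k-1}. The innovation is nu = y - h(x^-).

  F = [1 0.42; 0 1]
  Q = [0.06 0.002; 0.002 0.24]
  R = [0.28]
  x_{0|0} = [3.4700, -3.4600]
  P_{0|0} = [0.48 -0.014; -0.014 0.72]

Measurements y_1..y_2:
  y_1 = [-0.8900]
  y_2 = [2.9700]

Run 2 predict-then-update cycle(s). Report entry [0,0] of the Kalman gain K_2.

K[0,0] = 0.7654

step 1: x^-=[2.0168, -3.4600]  P^-=[0.6552 0.2904; 0.2904 0.9600]  H_jac=[0.5036 -0.8639]  S=[0.9100]  K=[0.0869; -0.7507]  nu=[-4.8949]  x^+=[1.5914, 0.2145]  P^+=[0.6484 0.3498; 0.3498 0.4472]
step 2: x^-=[1.6815, 0.2145]  P^-=[1.0811 0.5396; 0.5396 0.6872]  H_jac=[0.9920 0.1266]  S=[1.4902]  K=[0.7654; 0.4175]  nu=[1.2748]  x^+=[2.6573, 0.7468]  P^+=[0.2080 0.0633; 0.0633 0.4274]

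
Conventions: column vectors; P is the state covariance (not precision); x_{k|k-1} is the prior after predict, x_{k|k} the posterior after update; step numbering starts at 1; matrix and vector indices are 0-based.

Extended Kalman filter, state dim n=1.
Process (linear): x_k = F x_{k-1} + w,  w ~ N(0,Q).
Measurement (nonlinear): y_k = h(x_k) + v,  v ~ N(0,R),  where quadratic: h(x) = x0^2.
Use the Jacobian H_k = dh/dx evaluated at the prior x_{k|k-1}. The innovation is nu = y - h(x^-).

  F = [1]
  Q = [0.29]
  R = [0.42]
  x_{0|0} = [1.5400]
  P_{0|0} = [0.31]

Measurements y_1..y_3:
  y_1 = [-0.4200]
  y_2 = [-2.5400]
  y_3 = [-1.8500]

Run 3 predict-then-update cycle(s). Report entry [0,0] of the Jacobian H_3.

step 1: x^-=[1.5400]  P^-=[0.6000]  H_jac=[3.0800]  S=[6.1118]  K=[0.3024]  nu=[-2.7916]  x^+=[0.6959]  P^+=[0.0412]
step 2: x^-=[0.6959]  P^-=[0.3312]  H_jac=[1.3918]  S=[1.0617]  K=[0.4342]  nu=[-3.0243]  x^+=[-0.6174]  P^+=[0.1310]
step 3: x^-=[-0.6174]  P^-=[0.4210]  H_jac=[-1.2347]  S=[1.0619]  K=[-0.4896]  nu=[-2.2311]  x^+=[0.4749]  P^+=[0.1665]

H_jac[0,0] = -1.2347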